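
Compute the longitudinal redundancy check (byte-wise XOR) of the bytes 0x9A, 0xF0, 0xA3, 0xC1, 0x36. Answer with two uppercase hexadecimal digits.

XOR the bytes together:
  start with 0x9A
  0x9A ⊕ 0xF0 = 0x6A
  0x6A ⊕ 0xA3 = 0xC9
  0xC9 ⊕ 0xC1 = 0x08
  0x08 ⊕ 0x36 = 0x3E

3E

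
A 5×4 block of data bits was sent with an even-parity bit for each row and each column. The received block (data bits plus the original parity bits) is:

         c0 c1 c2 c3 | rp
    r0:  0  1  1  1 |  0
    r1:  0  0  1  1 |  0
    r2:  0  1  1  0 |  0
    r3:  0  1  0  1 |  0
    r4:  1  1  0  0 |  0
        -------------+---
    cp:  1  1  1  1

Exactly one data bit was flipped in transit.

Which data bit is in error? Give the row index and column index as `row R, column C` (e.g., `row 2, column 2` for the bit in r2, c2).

row 0, column 1

Recompute each row's even parity and compare to rp:
  r0: data parity 1, sent rp 0 → mismatch
  r1: data parity 0, sent rp 0 → ok
  r2: data parity 0, sent rp 0 → ok
  r3: data parity 0, sent rp 0 → ok
  r4: data parity 0, sent rp 0 → ok
Recompute each column's even parity and compare to cp:
  c0: data parity 1, sent cp 1 → ok
  c1: data parity 0, sent cp 1 → mismatch
  c2: data parity 1, sent cp 1 → ok
  c3: data parity 1, sent cp 1 → ok
Exactly one row (r0) and one column (c1) fail → the flipped bit is at their intersection.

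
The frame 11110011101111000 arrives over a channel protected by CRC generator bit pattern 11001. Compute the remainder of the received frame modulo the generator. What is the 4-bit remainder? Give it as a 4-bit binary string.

Modulo-2 division of 11110011101111000 by 11001:
  pos 0: 11110 XOR 11001 = 00111
  pos 2: 11101 XOR 11001 = 00100
  pos 4: 10011 XOR 11001 = 01010
  pos 5: 10100 XOR 11001 = 01101
  pos 6: 11011 XOR 11001 = 00010
  pos 9: 10111 XOR 11001 = 01110
  pos 10: 11100 XOR 11001 = 00101
  pos 12: 10100 XOR 11001 = 01101
Remainder = 1101 (nonzero — an error is detected).

1101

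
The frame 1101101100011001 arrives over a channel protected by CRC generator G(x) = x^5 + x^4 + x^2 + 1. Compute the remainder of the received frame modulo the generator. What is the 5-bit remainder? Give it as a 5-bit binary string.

11111

Modulo-2 division of 1101101100011001 by 110101:
  pos 0: 110110 XOR 110101 = 000011
  pos 4: 111100 XOR 110101 = 001001
  pos 6: 100101 XOR 110101 = 010000
  pos 7: 100001 XOR 110101 = 010100
  pos 8: 101000 XOR 110101 = 011101
  pos 9: 111010 XOR 110101 = 001111
Remainder = 11111 (nonzero — an error is detected).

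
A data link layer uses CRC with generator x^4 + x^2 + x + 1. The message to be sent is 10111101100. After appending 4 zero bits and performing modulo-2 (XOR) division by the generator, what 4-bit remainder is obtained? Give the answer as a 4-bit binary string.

1110

Append 4 zeros: 101111011000000. Divide by 10111 (XOR where the leading bit is 1):
  pos 0: 10111 XOR 10111 = 00000
  pos 5: 10110 XOR 10111 = 00001
  pos 9: 10000 XOR 10111 = 00111
Remainder (last 4 bits) = 1110. This is the CRC / FCS.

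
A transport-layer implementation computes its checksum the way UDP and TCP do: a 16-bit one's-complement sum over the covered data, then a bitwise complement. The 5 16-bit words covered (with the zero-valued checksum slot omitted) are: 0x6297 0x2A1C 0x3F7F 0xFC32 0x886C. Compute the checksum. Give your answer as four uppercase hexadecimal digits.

AF2D

One's-complement addition (fold any carry out of bit 15 back into bit 0):
  0x6297 + 0x2A1C = 0x08CB3
  0x8CB3 + 0x3F7F = 0x0CC32
  0xCC32 + 0xFC32 = 0x1C864 → wrap carry → 0xC865
  0xC865 + 0x886C = 0x150D1 → wrap carry → 0x50D2
One's-complement sum = 0x50D2.
Checksum = ~0x50D2 & 0xFFFF = 0xAF2D.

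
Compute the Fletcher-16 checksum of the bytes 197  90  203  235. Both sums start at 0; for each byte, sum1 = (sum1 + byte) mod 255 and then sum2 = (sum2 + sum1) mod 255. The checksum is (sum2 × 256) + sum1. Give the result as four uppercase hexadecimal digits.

A9D7

Running sums (mod 255):
  after byte 0 (197): sum1=197, sum2=197
  after byte 1 (90): sum1=32, sum2=229
  after byte 2 (203): sum1=235, sum2=209
  after byte 3 (235): sum1=215, sum2=169
Checksum = sum2·256 + sum1 = 169·256 + 215 = 43479 = 0xA9D7.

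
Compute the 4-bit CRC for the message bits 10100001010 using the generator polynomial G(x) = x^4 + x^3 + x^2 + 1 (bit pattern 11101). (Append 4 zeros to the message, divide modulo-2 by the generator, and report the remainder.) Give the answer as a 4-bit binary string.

0000

Append 4 zeros: 101000010100000. Divide by 11101 (XOR where the leading bit is 1):
  pos 0: 10100 XOR 11101 = 01001
  pos 1: 10010 XOR 11101 = 01111
  pos 2: 11110 XOR 11101 = 00011
  pos 5: 11101 XOR 11101 = 00000
Remainder (last 4 bits) = 0000. This is the CRC / FCS.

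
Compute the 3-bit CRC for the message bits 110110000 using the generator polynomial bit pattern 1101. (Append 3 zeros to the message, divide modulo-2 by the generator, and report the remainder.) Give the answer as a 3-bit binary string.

001

Append 3 zeros: 110110000000. Divide by 1101 (XOR where the leading bit is 1):
  pos 0: 1101 XOR 1101 = 0000
  pos 4: 1000 XOR 1101 = 0101
  pos 5: 1010 XOR 1101 = 0111
  pos 6: 1110 XOR 1101 = 0011
  pos 8: 1100 XOR 1101 = 0001
Remainder (last 3 bits) = 001. This is the CRC / FCS.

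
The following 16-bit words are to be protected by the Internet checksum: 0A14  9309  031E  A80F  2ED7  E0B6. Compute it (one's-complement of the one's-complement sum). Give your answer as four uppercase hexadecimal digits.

One's-complement addition (fold any carry out of bit 15 back into bit 0):
  0x0A14 + 0x9309 = 0x09D1D
  0x9D1D + 0x031E = 0x0A03B
  0xA03B + 0xA80F = 0x1484A → wrap carry → 0x484B
  0x484B + 0x2ED7 = 0x07722
  0x7722 + 0xE0B6 = 0x157D8 → wrap carry → 0x57D9
One's-complement sum = 0x57D9.
Checksum = ~0x57D9 & 0xFFFF = 0xA826.

A826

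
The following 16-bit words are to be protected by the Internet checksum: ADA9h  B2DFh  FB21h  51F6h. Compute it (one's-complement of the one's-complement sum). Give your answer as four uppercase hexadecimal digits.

One's-complement addition (fold any carry out of bit 15 back into bit 0):
  0xADA9 + 0xB2DF = 0x16088 → wrap carry → 0x6089
  0x6089 + 0xFB21 = 0x15BAA → wrap carry → 0x5BAB
  0x5BAB + 0x51F6 = 0x0ADA1
One's-complement sum = 0xADA1.
Checksum = ~0xADA1 & 0xFFFF = 0x525E.

525E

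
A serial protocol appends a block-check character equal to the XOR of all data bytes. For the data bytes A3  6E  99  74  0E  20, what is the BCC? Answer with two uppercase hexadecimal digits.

0E

XOR the bytes together:
  start with 0xA3
  0xA3 ⊕ 0x6E = 0xCD
  0xCD ⊕ 0x99 = 0x54
  0x54 ⊕ 0x74 = 0x20
  0x20 ⊕ 0x0E = 0x2E
  0x2E ⊕ 0x20 = 0x0E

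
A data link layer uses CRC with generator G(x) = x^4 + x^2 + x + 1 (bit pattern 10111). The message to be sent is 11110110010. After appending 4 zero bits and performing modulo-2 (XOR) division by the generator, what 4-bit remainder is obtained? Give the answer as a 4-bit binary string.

1011

Append 4 zeros: 111101100100000. Divide by 10111 (XOR where the leading bit is 1):
  pos 0: 11110 XOR 10111 = 01001
  pos 1: 10011 XOR 10111 = 00100
  pos 3: 10010 XOR 10111 = 00101
  pos 5: 10101 XOR 10111 = 00010
  pos 8: 10000 XOR 10111 = 00111
  pos 10: 11100 XOR 10111 = 01011
Remainder (last 4 bits) = 1011. This is the CRC / FCS.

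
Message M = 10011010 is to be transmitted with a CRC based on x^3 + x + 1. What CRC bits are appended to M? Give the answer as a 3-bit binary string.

001

Append 3 zeros: 10011010000. Divide by 1011 (XOR where the leading bit is 1):
  pos 0: 1001 XOR 1011 = 0010
  pos 2: 1010 XOR 1011 = 0001
  pos 5: 1100 XOR 1011 = 0111
  pos 6: 1110 XOR 1011 = 0101
  pos 7: 1010 XOR 1011 = 0001
Remainder (last 3 bits) = 001. This is the CRC / FCS.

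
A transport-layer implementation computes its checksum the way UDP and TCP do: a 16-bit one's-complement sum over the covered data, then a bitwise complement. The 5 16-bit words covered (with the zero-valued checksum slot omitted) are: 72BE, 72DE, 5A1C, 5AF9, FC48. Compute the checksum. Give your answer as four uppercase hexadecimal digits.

One's-complement addition (fold any carry out of bit 15 back into bit 0):
  0x72BE + 0x72DE = 0x0E59C
  0xE59C + 0x5A1C = 0x13FB8 → wrap carry → 0x3FB9
  0x3FB9 + 0x5AF9 = 0x09AB2
  0x9AB2 + 0xFC48 = 0x196FA → wrap carry → 0x96FB
One's-complement sum = 0x96FB.
Checksum = ~0x96FB & 0xFFFF = 0x6904.

6904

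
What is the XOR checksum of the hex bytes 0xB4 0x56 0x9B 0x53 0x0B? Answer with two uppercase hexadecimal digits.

XOR the bytes together:
  start with 0xB4
  0xB4 ⊕ 0x56 = 0xE2
  0xE2 ⊕ 0x9B = 0x79
  0x79 ⊕ 0x53 = 0x2A
  0x2A ⊕ 0x0B = 0x21

21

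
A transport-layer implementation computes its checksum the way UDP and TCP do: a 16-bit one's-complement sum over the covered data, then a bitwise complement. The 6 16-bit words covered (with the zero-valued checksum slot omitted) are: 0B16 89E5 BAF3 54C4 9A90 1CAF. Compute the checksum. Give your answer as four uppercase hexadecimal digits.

One's-complement addition (fold any carry out of bit 15 back into bit 0):
  0x0B16 + 0x89E5 = 0x094FB
  0x94FB + 0xBAF3 = 0x14FEE → wrap carry → 0x4FEF
  0x4FEF + 0x54C4 = 0x0A4B3
  0xA4B3 + 0x9A90 = 0x13F43 → wrap carry → 0x3F44
  0x3F44 + 0x1CAF = 0x05BF3
One's-complement sum = 0x5BF3.
Checksum = ~0x5BF3 & 0xFFFF = 0xA40C.

A40C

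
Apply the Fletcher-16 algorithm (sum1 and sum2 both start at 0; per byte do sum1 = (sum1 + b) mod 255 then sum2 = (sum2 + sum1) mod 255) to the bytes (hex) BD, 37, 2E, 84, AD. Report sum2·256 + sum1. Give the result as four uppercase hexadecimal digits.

D255

Running sums (mod 255):
  after byte 0 (BD): sum1=189, sum2=189
  after byte 1 (37): sum1=244, sum2=178
  after byte 2 (2E): sum1=35, sum2=213
  after byte 3 (84): sum1=167, sum2=125
  after byte 4 (AD): sum1=85, sum2=210
Checksum = sum2·256 + sum1 = 210·256 + 85 = 53845 = 0xD255.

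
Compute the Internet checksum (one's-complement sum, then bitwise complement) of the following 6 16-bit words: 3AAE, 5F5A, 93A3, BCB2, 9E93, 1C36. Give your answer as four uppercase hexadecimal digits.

5AD7

One's-complement addition (fold any carry out of bit 15 back into bit 0):
  0x3AAE + 0x5F5A = 0x09A08
  0x9A08 + 0x93A3 = 0x12DAB → wrap carry → 0x2DAC
  0x2DAC + 0xBCB2 = 0x0EA5E
  0xEA5E + 0x9E93 = 0x188F1 → wrap carry → 0x88F2
  0x88F2 + 0x1C36 = 0x0A528
One's-complement sum = 0xA528.
Checksum = ~0xA528 & 0xFFFF = 0x5AD7.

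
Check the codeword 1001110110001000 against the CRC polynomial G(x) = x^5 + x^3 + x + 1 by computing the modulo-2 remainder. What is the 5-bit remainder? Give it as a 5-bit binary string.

Modulo-2 division of 1001110110001000 by 101011:
  pos 0: 100111 XOR 101011 = 001100
  pos 2: 110001 XOR 101011 = 011010
  pos 3: 110101 XOR 101011 = 011110
  pos 4: 111100 XOR 101011 = 010111
  pos 5: 101110 XOR 101011 = 000101
  pos 8: 101010 XOR 101011 = 000001
Remainder = 00100 (nonzero — an error is detected).

00100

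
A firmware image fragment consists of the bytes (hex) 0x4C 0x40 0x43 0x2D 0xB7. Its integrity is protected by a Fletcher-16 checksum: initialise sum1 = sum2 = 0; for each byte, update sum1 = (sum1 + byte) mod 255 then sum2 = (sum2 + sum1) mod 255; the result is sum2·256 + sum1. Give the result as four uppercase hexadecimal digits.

Running sums (mod 255):
  after byte 0 (0x4C): sum1=76, sum2=76
  after byte 1 (0x40): sum1=140, sum2=216
  after byte 2 (0x43): sum1=207, sum2=168
  after byte 3 (0x2D): sum1=252, sum2=165
  after byte 4 (0xB7): sum1=180, sum2=90
Checksum = sum2·256 + sum1 = 90·256 + 180 = 23220 = 0x5AB4.

5AB4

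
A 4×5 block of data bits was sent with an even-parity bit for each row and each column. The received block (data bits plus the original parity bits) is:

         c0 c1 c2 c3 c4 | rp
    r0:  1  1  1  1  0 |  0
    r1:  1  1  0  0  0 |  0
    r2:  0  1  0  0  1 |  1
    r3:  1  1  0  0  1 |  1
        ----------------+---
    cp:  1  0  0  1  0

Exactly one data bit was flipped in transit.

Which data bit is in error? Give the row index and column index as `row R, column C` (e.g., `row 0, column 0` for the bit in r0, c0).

Recompute each row's even parity and compare to rp:
  r0: data parity 0, sent rp 0 → ok
  r1: data parity 0, sent rp 0 → ok
  r2: data parity 0, sent rp 1 → mismatch
  r3: data parity 1, sent rp 1 → ok
Recompute each column's even parity and compare to cp:
  c0: data parity 1, sent cp 1 → ok
  c1: data parity 0, sent cp 0 → ok
  c2: data parity 1, sent cp 0 → mismatch
  c3: data parity 1, sent cp 1 → ok
  c4: data parity 0, sent cp 0 → ok
Exactly one row (r2) and one column (c2) fail → the flipped bit is at their intersection.

row 2, column 2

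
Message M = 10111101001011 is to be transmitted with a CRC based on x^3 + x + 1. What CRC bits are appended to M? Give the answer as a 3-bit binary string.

101

Append 3 zeros: 10111101001011000. Divide by 1011 (XOR where the leading bit is 1):
  pos 0: 1011 XOR 1011 = 0000
  pos 4: 1101 XOR 1011 = 0110
  pos 5: 1100 XOR 1011 = 0111
  pos 6: 1110 XOR 1011 = 0101
  pos 7: 1011 XOR 1011 = 0000
  pos 12: 1100 XOR 1011 = 0111
  pos 13: 1110 XOR 1011 = 0101
Remainder (last 3 bits) = 101. This is the CRC / FCS.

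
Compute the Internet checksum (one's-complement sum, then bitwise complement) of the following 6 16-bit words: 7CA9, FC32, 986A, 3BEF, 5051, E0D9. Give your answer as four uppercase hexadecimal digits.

819E

One's-complement addition (fold any carry out of bit 15 back into bit 0):
  0x7CA9 + 0xFC32 = 0x178DB → wrap carry → 0x78DC
  0x78DC + 0x986A = 0x11146 → wrap carry → 0x1147
  0x1147 + 0x3BEF = 0x04D36
  0x4D36 + 0x5051 = 0x09D87
  0x9D87 + 0xE0D9 = 0x17E60 → wrap carry → 0x7E61
One's-complement sum = 0x7E61.
Checksum = ~0x7E61 & 0xFFFF = 0x819E.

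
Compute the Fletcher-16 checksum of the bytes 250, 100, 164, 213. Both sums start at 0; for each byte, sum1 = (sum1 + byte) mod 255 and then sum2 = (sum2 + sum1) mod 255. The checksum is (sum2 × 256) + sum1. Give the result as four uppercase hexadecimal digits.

38D9

Running sums (mod 255):
  after byte 0 (250): sum1=250, sum2=250
  after byte 1 (100): sum1=95, sum2=90
  after byte 2 (164): sum1=4, sum2=94
  after byte 3 (213): sum1=217, sum2=56
Checksum = sum2·256 + sum1 = 56·256 + 217 = 14553 = 0x38D9.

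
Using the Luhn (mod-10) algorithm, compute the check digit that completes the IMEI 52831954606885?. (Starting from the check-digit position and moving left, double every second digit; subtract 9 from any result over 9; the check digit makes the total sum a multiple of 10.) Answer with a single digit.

Partial digits right→left: 5 8 8 6 0 6 4 5 9 1 3 8 2 5
Double every second digit counting from the check-digit position (so the 1st, 3rd, 5th, ... of the partial from the right).
  doubled (with −9 where >9): 1 7 0 8 9 6 4 → sum 35
  kept as-is: 8 6 6 5 1 8 5 → sum 39
Total = 35 + 39 = 74.
Check digit = (10 − (74 mod 10)) mod 10 = 6.

6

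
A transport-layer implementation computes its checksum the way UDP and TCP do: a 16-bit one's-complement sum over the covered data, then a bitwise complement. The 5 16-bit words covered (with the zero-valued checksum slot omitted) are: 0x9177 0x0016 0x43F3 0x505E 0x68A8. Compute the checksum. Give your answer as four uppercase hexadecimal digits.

7178

One's-complement addition (fold any carry out of bit 15 back into bit 0):
  0x9177 + 0x0016 = 0x0918D
  0x918D + 0x43F3 = 0x0D580
  0xD580 + 0x505E = 0x125DE → wrap carry → 0x25DF
  0x25DF + 0x68A8 = 0x08E87
One's-complement sum = 0x8E87.
Checksum = ~0x8E87 & 0xFFFF = 0x7178.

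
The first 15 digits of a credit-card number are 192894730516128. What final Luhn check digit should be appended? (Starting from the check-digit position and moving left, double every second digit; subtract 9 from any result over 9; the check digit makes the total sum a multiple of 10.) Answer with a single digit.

Partial digits right→left: 8 2 1 6 1 5 0 3 7 4 9 8 2 9 1
Double every second digit counting from the check-digit position (so the 1st, 3rd, 5th, ... of the partial from the right).
  doubled (with −9 where >9): 7 2 2 0 5 9 4 2 → sum 31
  kept as-is: 2 6 5 3 4 8 9 → sum 37
Total = 31 + 37 = 68.
Check digit = (10 − (68 mod 10)) mod 10 = 2.

2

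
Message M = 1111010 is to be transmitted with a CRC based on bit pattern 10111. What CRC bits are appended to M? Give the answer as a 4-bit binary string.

0001

Append 4 zeros: 11110100000. Divide by 10111 (XOR where the leading bit is 1):
  pos 0: 11110 XOR 10111 = 01001
  pos 1: 10011 XOR 10111 = 00100
  pos 3: 10000 XOR 10111 = 00111
  pos 5: 11100 XOR 10111 = 01011
  pos 6: 10110 XOR 10111 = 00001
Remainder (last 4 bits) = 0001. This is the CRC / FCS.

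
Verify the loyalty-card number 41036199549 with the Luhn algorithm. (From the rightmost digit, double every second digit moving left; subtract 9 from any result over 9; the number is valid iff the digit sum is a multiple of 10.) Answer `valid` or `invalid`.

From the right, keep odd positions and double even positions (subtract 9 from any doubled value over 9):
  doubled (positions 2,4,...): 8 9 2 6 2 → sum 27
  kept (positions 1,3,...): 9 5 9 6 0 4 → sum 33
Total = 60.
60 mod 10 = 0, so the number is valid.

valid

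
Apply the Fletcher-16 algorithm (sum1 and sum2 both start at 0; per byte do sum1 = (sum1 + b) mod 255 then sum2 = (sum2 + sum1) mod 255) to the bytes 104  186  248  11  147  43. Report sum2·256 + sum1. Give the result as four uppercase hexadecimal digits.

Running sums (mod 255):
  after byte 0 (104): sum1=104, sum2=104
  after byte 1 (186): sum1=35, sum2=139
  after byte 2 (248): sum1=28, sum2=167
  after byte 3 (11): sum1=39, sum2=206
  after byte 4 (147): sum1=186, sum2=137
  after byte 5 (43): sum1=229, sum2=111
Checksum = sum2·256 + sum1 = 111·256 + 229 = 28645 = 0x6FE5.

6FE5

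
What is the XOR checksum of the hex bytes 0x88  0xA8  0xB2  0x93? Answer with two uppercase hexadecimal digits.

XOR the bytes together:
  start with 0x88
  0x88 ⊕ 0xA8 = 0x20
  0x20 ⊕ 0xB2 = 0x92
  0x92 ⊕ 0x93 = 0x01

01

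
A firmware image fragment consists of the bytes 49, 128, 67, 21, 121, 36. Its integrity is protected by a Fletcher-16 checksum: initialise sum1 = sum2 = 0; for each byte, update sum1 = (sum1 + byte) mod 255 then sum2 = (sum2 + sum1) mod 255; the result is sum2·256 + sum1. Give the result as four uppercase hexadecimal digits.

0DA7

Running sums (mod 255):
  after byte 0 (49): sum1=49, sum2=49
  after byte 1 (128): sum1=177, sum2=226
  after byte 2 (67): sum1=244, sum2=215
  after byte 3 (21): sum1=10, sum2=225
  after byte 4 (121): sum1=131, sum2=101
  after byte 5 (36): sum1=167, sum2=13
Checksum = sum2·256 + sum1 = 13·256 + 167 = 3495 = 0x0DA7.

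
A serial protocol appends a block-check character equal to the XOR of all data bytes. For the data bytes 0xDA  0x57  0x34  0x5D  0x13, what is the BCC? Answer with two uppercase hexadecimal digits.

XOR the bytes together:
  start with 0xDA
  0xDA ⊕ 0x57 = 0x8D
  0x8D ⊕ 0x34 = 0xB9
  0xB9 ⊕ 0x5D = 0xE4
  0xE4 ⊕ 0x13 = 0xF7

F7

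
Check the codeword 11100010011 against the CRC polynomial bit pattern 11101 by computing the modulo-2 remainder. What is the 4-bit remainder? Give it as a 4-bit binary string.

Modulo-2 division of 11100010011 by 11101:
  pos 0: 11100 XOR 11101 = 00001
  pos 4: 10100 XOR 11101 = 01001
  pos 5: 10011 XOR 11101 = 01110
  pos 6: 11101 XOR 11101 = 00000
Remainder = 0000 (zero — the frame passes the CRC check).

0000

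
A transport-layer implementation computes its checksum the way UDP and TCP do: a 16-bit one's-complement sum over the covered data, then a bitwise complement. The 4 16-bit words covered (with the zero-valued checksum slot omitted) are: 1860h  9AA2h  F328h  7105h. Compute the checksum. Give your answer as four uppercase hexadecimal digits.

E8CE

One's-complement addition (fold any carry out of bit 15 back into bit 0):
  0x1860 + 0x9AA2 = 0x0B302
  0xB302 + 0xF328 = 0x1A62A → wrap carry → 0xA62B
  0xA62B + 0x7105 = 0x11730 → wrap carry → 0x1731
One's-complement sum = 0x1731.
Checksum = ~0x1731 & 0xFFFF = 0xE8CE.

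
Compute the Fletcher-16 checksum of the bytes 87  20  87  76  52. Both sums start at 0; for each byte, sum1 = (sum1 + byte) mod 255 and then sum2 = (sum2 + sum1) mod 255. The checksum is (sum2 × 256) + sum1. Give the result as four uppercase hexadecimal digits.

Running sums (mod 255):
  after byte 0 (87): sum1=87, sum2=87
  after byte 1 (20): sum1=107, sum2=194
  after byte 2 (87): sum1=194, sum2=133
  after byte 3 (76): sum1=15, sum2=148
  after byte 4 (52): sum1=67, sum2=215
Checksum = sum2·256 + sum1 = 215·256 + 67 = 55107 = 0xD743.

D743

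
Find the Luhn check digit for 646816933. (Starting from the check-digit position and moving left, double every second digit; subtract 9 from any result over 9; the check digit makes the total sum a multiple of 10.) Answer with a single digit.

6

Partial digits right→left: 3 3 9 6 1 8 6 4 6
Double every second digit counting from the check-digit position (so the 1st, 3rd, 5th, ... of the partial from the right).
  doubled (with −9 where >9): 6 9 2 3 3 → sum 23
  kept as-is: 3 6 8 4 → sum 21
Total = 23 + 21 = 44.
Check digit = (10 − (44 mod 10)) mod 10 = 6.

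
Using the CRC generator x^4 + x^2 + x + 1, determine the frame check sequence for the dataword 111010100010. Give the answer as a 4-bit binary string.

0101

Append 4 zeros: 1110101000100000. Divide by 10111 (XOR where the leading bit is 1):
  pos 0: 11101 XOR 10111 = 01010
  pos 1: 10100 XOR 10111 = 00011
  pos 4: 11100 XOR 10111 = 01011
  pos 5: 10110 XOR 10111 = 00001
  pos 9: 11000 XOR 10111 = 01111
  pos 10: 11110 XOR 10111 = 01001
  pos 11: 10010 XOR 10111 = 00101
Remainder (last 4 bits) = 0101. This is the CRC / FCS.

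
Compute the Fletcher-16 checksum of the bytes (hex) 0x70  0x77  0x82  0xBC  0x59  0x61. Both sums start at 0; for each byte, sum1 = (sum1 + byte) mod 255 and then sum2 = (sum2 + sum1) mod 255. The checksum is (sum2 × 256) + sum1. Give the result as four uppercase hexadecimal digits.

Running sums (mod 255):
  after byte 0 (0x70): sum1=112, sum2=112
  after byte 1 (0x77): sum1=231, sum2=88
  after byte 2 (0x82): sum1=106, sum2=194
  after byte 3 (0xBC): sum1=39, sum2=233
  after byte 4 (0x59): sum1=128, sum2=106
  after byte 5 (0x61): sum1=225, sum2=76
Checksum = sum2·256 + sum1 = 76·256 + 225 = 19681 = 0x4CE1.

4CE1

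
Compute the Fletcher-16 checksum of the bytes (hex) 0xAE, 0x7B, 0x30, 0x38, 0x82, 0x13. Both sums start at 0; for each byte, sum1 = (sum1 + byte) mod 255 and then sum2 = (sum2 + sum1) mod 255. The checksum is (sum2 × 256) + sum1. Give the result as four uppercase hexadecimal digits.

0328

Running sums (mod 255):
  after byte 0 (0xAE): sum1=174, sum2=174
  after byte 1 (0x7B): sum1=42, sum2=216
  after byte 2 (0x30): sum1=90, sum2=51
  after byte 3 (0x38): sum1=146, sum2=197
  after byte 4 (0x82): sum1=21, sum2=218
  after byte 5 (0x13): sum1=40, sum2=3
Checksum = sum2·256 + sum1 = 3·256 + 40 = 808 = 0x0328.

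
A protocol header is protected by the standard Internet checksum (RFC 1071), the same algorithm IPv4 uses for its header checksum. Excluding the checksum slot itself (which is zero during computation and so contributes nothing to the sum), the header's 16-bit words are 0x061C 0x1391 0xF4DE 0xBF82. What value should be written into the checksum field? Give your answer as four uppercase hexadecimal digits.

One's-complement addition (fold any carry out of bit 15 back into bit 0):
  0x061C + 0x1391 = 0x019AD
  0x19AD + 0xF4DE = 0x10E8B → wrap carry → 0x0E8C
  0x0E8C + 0xBF82 = 0x0CE0E
One's-complement sum = 0xCE0E.
Checksum = ~0xCE0E & 0xFFFF = 0x31F1.

31F1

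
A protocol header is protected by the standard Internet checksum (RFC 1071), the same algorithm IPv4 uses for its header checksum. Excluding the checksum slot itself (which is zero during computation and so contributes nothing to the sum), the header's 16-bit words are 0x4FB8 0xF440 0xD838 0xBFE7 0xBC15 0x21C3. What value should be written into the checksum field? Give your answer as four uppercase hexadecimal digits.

One's-complement addition (fold any carry out of bit 15 back into bit 0):
  0x4FB8 + 0xF440 = 0x143F8 → wrap carry → 0x43F9
  0x43F9 + 0xD838 = 0x11C31 → wrap carry → 0x1C32
  0x1C32 + 0xBFE7 = 0x0DC19
  0xDC19 + 0xBC15 = 0x1982E → wrap carry → 0x982F
  0x982F + 0x21C3 = 0x0B9F2
One's-complement sum = 0xB9F2.
Checksum = ~0xB9F2 & 0xFFFF = 0x460D.

460D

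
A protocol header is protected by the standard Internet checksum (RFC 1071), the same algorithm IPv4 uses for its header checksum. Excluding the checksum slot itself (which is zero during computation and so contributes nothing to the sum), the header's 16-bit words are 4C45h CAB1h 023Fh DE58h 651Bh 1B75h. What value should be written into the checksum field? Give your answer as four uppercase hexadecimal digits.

One's-complement addition (fold any carry out of bit 15 back into bit 0):
  0x4C45 + 0xCAB1 = 0x116F6 → wrap carry → 0x16F7
  0x16F7 + 0x023F = 0x01936
  0x1936 + 0xDE58 = 0x0F78E
  0xF78E + 0x651B = 0x15CA9 → wrap carry → 0x5CAA
  0x5CAA + 0x1B75 = 0x0781F
One's-complement sum = 0x781F.
Checksum = ~0x781F & 0xFFFF = 0x87E0.

87E0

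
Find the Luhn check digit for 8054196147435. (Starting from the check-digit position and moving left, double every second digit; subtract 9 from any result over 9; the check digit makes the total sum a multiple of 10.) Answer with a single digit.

Partial digits right→left: 5 3 4 7 4 1 6 9 1 4 5 0 8
Double every second digit counting from the check-digit position (so the 1st, 3rd, 5th, ... of the partial from the right).
  doubled (with −9 where >9): 1 8 8 3 2 1 7 → sum 30
  kept as-is: 3 7 1 9 4 0 → sum 24
Total = 30 + 24 = 54.
Check digit = (10 − (54 mod 10)) mod 10 = 6.

6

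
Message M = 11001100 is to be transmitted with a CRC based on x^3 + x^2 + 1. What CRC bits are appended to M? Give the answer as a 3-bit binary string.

100

Append 3 zeros: 11001100000. Divide by 1101 (XOR where the leading bit is 1):
  pos 0: 1100 XOR 1101 = 0001
  pos 3: 1110 XOR 1101 = 0011
  pos 5: 1100 XOR 1101 = 0001
Remainder (last 3 bits) = 100. This is the CRC / FCS.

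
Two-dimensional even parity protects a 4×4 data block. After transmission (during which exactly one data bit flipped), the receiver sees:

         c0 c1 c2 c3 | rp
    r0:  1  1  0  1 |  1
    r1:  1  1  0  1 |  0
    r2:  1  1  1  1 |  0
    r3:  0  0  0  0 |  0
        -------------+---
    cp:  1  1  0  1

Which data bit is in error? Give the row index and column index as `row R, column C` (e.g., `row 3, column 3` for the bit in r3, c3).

row 1, column 2

Recompute each row's even parity and compare to rp:
  r0: data parity 1, sent rp 1 → ok
  r1: data parity 1, sent rp 0 → mismatch
  r2: data parity 0, sent rp 0 → ok
  r3: data parity 0, sent rp 0 → ok
Recompute each column's even parity and compare to cp:
  c0: data parity 1, sent cp 1 → ok
  c1: data parity 1, sent cp 1 → ok
  c2: data parity 1, sent cp 0 → mismatch
  c3: data parity 1, sent cp 1 → ok
Exactly one row (r1) and one column (c2) fail → the flipped bit is at their intersection.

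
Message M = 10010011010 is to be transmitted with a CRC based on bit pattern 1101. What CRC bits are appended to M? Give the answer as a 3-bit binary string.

011

Append 3 zeros: 10010011010000. Divide by 1101 (XOR where the leading bit is 1):
  pos 0: 1001 XOR 1101 = 0100
  pos 1: 1000 XOR 1101 = 0101
  pos 2: 1010 XOR 1101 = 0111
  pos 3: 1111 XOR 1101 = 0010
  pos 5: 1010 XOR 1101 = 0111
  pos 6: 1111 XOR 1101 = 0010
  pos 8: 1000 XOR 1101 = 0101
  pos 9: 1010 XOR 1101 = 0111
  pos 10: 1110 XOR 1101 = 0011
Remainder (last 3 bits) = 011. This is the CRC / FCS.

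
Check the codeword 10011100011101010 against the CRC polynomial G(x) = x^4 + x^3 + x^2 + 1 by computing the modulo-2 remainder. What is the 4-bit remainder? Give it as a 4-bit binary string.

0010

Modulo-2 division of 10011100011101010 by 11101:
  pos 0: 10011 XOR 11101 = 01110
  pos 1: 11101 XOR 11101 = 00000
  pos 9: 11101 XOR 11101 = 00000
Remainder = 0010 (nonzero — an error is detected).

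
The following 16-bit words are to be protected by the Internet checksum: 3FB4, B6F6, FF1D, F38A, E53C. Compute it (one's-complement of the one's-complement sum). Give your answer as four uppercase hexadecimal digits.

One's-complement addition (fold any carry out of bit 15 back into bit 0):
  0x3FB4 + 0xB6F6 = 0x0F6AA
  0xF6AA + 0xFF1D = 0x1F5C7 → wrap carry → 0xF5C8
  0xF5C8 + 0xF38A = 0x1E952 → wrap carry → 0xE953
  0xE953 + 0xE53C = 0x1CE8F → wrap carry → 0xCE90
One's-complement sum = 0xCE90.
Checksum = ~0xCE90 & 0xFFFF = 0x316F.

316F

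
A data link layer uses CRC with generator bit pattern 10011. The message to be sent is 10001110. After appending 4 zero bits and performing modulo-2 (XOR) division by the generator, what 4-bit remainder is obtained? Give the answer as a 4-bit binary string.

Append 4 zeros: 100011100000. Divide by 10011 (XOR where the leading bit is 1):
  pos 0: 10001 XOR 10011 = 00010
  pos 3: 10110 XOR 10011 = 00101
  pos 5: 10100 XOR 10011 = 00111
  pos 7: 11100 XOR 10011 = 01111
Remainder (last 4 bits) = 1111. This is the CRC / FCS.

1111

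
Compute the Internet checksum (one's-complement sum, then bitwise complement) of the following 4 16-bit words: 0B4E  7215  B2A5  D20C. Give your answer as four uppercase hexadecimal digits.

FDE9

One's-complement addition (fold any carry out of bit 15 back into bit 0):
  0x0B4E + 0x7215 = 0x07D63
  0x7D63 + 0xB2A5 = 0x13008 → wrap carry → 0x3009
  0x3009 + 0xD20C = 0x10215 → wrap carry → 0x0216
One's-complement sum = 0x0216.
Checksum = ~0x0216 & 0xFFFF = 0xFDE9.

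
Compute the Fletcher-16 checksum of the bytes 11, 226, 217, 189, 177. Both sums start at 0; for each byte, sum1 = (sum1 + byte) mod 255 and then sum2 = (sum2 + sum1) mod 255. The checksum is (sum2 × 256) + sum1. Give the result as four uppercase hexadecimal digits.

Running sums (mod 255):
  after byte 0 (11): sum1=11, sum2=11
  after byte 1 (226): sum1=237, sum2=248
  after byte 2 (217): sum1=199, sum2=192
  after byte 3 (189): sum1=133, sum2=70
  after byte 4 (177): sum1=55, sum2=125
Checksum = sum2·256 + sum1 = 125·256 + 55 = 32055 = 0x7D37.

7D37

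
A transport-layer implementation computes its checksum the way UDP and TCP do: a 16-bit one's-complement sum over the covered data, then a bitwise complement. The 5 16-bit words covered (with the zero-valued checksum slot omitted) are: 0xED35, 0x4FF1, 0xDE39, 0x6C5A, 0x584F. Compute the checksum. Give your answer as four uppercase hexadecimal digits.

One's-complement addition (fold any carry out of bit 15 back into bit 0):
  0xED35 + 0x4FF1 = 0x13D26 → wrap carry → 0x3D27
  0x3D27 + 0xDE39 = 0x11B60 → wrap carry → 0x1B61
  0x1B61 + 0x6C5A = 0x087BB
  0x87BB + 0x584F = 0x0E00A
One's-complement sum = 0xE00A.
Checksum = ~0xE00A & 0xFFFF = 0x1FF5.

1FF5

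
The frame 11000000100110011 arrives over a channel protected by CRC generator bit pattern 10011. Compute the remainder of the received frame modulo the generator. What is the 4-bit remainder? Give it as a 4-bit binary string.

0000

Modulo-2 division of 11000000100110011 by 10011:
  pos 0: 11000 XOR 10011 = 01011
  pos 1: 10110 XOR 10011 = 00101
  pos 3: 10100 XOR 10011 = 00111
  pos 5: 11110 XOR 10011 = 01101
  pos 6: 11010 XOR 10011 = 01001
  pos 7: 10011 XOR 10011 = 00000
  pos 12: 10011 XOR 10011 = 00000
Remainder = 0000 (zero — the frame passes the CRC check).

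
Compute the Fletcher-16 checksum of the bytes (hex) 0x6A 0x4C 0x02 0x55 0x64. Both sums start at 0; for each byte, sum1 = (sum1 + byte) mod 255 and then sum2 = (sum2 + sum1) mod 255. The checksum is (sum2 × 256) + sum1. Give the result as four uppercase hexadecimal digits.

Running sums (mod 255):
  after byte 0 (0x6A): sum1=106, sum2=106
  after byte 1 (0x4C): sum1=182, sum2=33
  after byte 2 (0x02): sum1=184, sum2=217
  after byte 3 (0x55): sum1=14, sum2=231
  after byte 4 (0x64): sum1=114, sum2=90
Checksum = sum2·256 + sum1 = 90·256 + 114 = 23154 = 0x5A72.

5A72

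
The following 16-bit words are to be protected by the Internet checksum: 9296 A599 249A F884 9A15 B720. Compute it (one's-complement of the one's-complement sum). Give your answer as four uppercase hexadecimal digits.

One's-complement addition (fold any carry out of bit 15 back into bit 0):
  0x9296 + 0xA599 = 0x1382F → wrap carry → 0x3830
  0x3830 + 0x249A = 0x05CCA
  0x5CCA + 0xF884 = 0x1554E → wrap carry → 0x554F
  0x554F + 0x9A15 = 0x0EF64
  0xEF64 + 0xB720 = 0x1A684 → wrap carry → 0xA685
One's-complement sum = 0xA685.
Checksum = ~0xA685 & 0xFFFF = 0x597A.

597A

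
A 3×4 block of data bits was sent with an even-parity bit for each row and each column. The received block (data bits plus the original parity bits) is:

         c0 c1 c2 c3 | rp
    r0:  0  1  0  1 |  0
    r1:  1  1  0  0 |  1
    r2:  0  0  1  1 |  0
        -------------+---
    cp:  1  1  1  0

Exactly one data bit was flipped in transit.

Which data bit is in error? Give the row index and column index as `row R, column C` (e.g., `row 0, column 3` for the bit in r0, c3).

Recompute each row's even parity and compare to rp:
  r0: data parity 0, sent rp 0 → ok
  r1: data parity 0, sent rp 1 → mismatch
  r2: data parity 0, sent rp 0 → ok
Recompute each column's even parity and compare to cp:
  c0: data parity 1, sent cp 1 → ok
  c1: data parity 0, sent cp 1 → mismatch
  c2: data parity 1, sent cp 1 → ok
  c3: data parity 0, sent cp 0 → ok
Exactly one row (r1) and one column (c1) fail → the flipped bit is at their intersection.

row 1, column 1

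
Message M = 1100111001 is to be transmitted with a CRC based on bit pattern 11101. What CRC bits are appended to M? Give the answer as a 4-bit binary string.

Append 4 zeros: 11001110010000. Divide by 11101 (XOR where the leading bit is 1):
  pos 0: 11001 XOR 11101 = 00100
  pos 2: 10011 XOR 11101 = 01110
  pos 3: 11100 XOR 11101 = 00001
  pos 7: 10100 XOR 11101 = 01001
  pos 8: 10010 XOR 11101 = 01111
  pos 9: 11110 XOR 11101 = 00011
Remainder (last 4 bits) = 0011. This is the CRC / FCS.

0011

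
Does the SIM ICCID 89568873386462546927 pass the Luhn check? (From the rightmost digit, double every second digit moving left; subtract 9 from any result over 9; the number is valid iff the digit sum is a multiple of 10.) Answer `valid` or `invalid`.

valid

From the right, keep odd positions and double even positions (subtract 9 from any doubled value over 9):
  doubled (positions 2,4,...): 4 3 1 3 3 6 5 7 1 7 → sum 40
  kept (positions 1,3,...): 7 9 4 2 4 8 3 8 6 9 → sum 60
Total = 100.
100 mod 10 = 0, so the number is valid.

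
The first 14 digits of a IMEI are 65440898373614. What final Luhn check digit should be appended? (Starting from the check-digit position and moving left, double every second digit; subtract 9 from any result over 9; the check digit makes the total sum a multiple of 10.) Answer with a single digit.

Partial digits right→left: 4 1 6 3 7 3 8 9 8 0 4 4 5 6
Double every second digit counting from the check-digit position (so the 1st, 3rd, 5th, ... of the partial from the right).
  doubled (with −9 where >9): 8 3 5 7 7 8 1 → sum 39
  kept as-is: 1 3 3 9 0 4 6 → sum 26
Total = 39 + 26 = 65.
Check digit = (10 − (65 mod 10)) mod 10 = 5.

5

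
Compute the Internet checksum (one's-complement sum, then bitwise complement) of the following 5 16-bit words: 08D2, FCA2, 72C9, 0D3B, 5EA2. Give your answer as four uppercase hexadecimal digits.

One's-complement addition (fold any carry out of bit 15 back into bit 0):
  0x08D2 + 0xFCA2 = 0x10574 → wrap carry → 0x0575
  0x0575 + 0x72C9 = 0x0783E
  0x783E + 0x0D3B = 0x08579
  0x8579 + 0x5EA2 = 0x0E41B
One's-complement sum = 0xE41B.
Checksum = ~0xE41B & 0xFFFF = 0x1BE4.

1BE4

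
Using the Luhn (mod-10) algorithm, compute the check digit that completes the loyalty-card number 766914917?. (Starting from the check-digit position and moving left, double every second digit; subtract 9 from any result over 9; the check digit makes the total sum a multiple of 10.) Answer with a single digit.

6

Partial digits right→left: 7 1 9 4 1 9 6 6 7
Double every second digit counting from the check-digit position (so the 1st, 3rd, 5th, ... of the partial from the right).
  doubled (with −9 where >9): 5 9 2 3 5 → sum 24
  kept as-is: 1 4 9 6 → sum 20
Total = 24 + 20 = 44.
Check digit = (10 − (44 mod 10)) mod 10 = 6.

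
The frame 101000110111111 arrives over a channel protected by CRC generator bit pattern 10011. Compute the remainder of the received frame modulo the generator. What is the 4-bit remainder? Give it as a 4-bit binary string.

0010

Modulo-2 division of 101000110111111 by 10011:
  pos 0: 10100 XOR 10011 = 00111
  pos 2: 11101 XOR 10011 = 01110
  pos 3: 11101 XOR 10011 = 01110
  pos 4: 11100 XOR 10011 = 01111
  pos 5: 11111 XOR 10011 = 01100
  pos 6: 11001 XOR 10011 = 01010
  pos 7: 10101 XOR 10011 = 00110
  pos 9: 11011 XOR 10011 = 01000
  pos 10: 10001 XOR 10011 = 00010
Remainder = 0010 (nonzero — an error is detected).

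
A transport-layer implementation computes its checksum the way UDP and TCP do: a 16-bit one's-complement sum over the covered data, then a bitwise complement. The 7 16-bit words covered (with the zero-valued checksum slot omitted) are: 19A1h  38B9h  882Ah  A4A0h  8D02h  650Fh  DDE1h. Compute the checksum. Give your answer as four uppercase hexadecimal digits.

One's-complement addition (fold any carry out of bit 15 back into bit 0):
  0x19A1 + 0x38B9 = 0x0525A
  0x525A + 0x882A = 0x0DA84
  0xDA84 + 0xA4A0 = 0x17F24 → wrap carry → 0x7F25
  0x7F25 + 0x8D02 = 0x10C27 → wrap carry → 0x0C28
  0x0C28 + 0x650F = 0x07137
  0x7137 + 0xDDE1 = 0x14F18 → wrap carry → 0x4F19
One's-complement sum = 0x4F19.
Checksum = ~0x4F19 & 0xFFFF = 0xB0E6.

B0E6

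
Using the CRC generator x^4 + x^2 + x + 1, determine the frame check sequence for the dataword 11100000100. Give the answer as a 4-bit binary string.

Append 4 zeros: 111000001000000. Divide by 10111 (XOR where the leading bit is 1):
  pos 0: 11100 XOR 10111 = 01011
  pos 1: 10110 XOR 10111 = 00001
  pos 5: 10010 XOR 10111 = 00101
  pos 7: 10100 XOR 10111 = 00011
  pos 10: 11000 XOR 10111 = 01111
Remainder (last 4 bits) = 1111. This is the CRC / FCS.

1111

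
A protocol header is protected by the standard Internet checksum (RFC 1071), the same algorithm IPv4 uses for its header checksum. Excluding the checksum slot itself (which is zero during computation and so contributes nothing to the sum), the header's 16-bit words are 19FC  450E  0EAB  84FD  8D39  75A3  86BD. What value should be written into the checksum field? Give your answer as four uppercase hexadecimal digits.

83B2

One's-complement addition (fold any carry out of bit 15 back into bit 0):
  0x19FC + 0x450E = 0x05F0A
  0x5F0A + 0x0EAB = 0x06DB5
  0x6DB5 + 0x84FD = 0x0F2B2
  0xF2B2 + 0x8D39 = 0x17FEB → wrap carry → 0x7FEC
  0x7FEC + 0x75A3 = 0x0F58F
  0xF58F + 0x86BD = 0x17C4C → wrap carry → 0x7C4D
One's-complement sum = 0x7C4D.
Checksum = ~0x7C4D & 0xFFFF = 0x83B2.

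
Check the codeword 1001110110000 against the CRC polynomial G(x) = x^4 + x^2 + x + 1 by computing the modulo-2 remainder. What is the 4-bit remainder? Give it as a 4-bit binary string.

0000

Modulo-2 division of 1001110110000 by 10111:
  pos 0: 10011 XOR 10111 = 00100
  pos 2: 10010 XOR 10111 = 00101
  pos 4: 10111 XOR 10111 = 00000
Remainder = 0000 (zero — the frame passes the CRC check).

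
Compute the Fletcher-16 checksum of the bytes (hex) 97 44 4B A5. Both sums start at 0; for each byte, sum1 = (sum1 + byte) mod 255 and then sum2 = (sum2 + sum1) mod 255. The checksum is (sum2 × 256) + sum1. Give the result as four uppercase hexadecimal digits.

Running sums (mod 255):
  after byte 0 (97): sum1=151, sum2=151
  after byte 1 (44): sum1=219, sum2=115
  after byte 2 (4B): sum1=39, sum2=154
  after byte 3 (A5): sum1=204, sum2=103
Checksum = sum2·256 + sum1 = 103·256 + 204 = 26572 = 0x67CC.

67CC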